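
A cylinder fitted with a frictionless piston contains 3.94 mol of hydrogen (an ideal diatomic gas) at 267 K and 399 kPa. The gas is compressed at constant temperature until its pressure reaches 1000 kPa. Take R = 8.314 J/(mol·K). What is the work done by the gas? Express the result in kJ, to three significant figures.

Isothermal process: W = nRT ln(V₂/V₁) = nRT ln(P₁/P₂).
W = (3.94)(8.314)(267) × ln(399/1000)
  = 8746 × ln(0.399) = 8746 × -0.9188
W_by_gas = -8036 J.

W ≈ -8.04 kJ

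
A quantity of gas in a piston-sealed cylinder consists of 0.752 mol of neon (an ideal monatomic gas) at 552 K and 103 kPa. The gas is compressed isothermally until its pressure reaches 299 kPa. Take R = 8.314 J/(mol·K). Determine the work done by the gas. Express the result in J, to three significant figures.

Isothermal process: W = nRT ln(V₂/V₁) = nRT ln(P₁/P₂).
W = (0.752)(8.314)(552) × ln(103/299)
  = 3451 × ln(0.3445) = 3451 × -1.066
W_by_gas = -3678 J.

W ≈ -3680 J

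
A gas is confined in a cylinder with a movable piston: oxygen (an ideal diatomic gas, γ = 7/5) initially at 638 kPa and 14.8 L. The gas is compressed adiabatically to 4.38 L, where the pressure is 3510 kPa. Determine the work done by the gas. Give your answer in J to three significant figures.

W ≈ -14800 J

Adiabatic: W = (P₁V₁ − P₂V₂)/(γ − 1) with γ = 7/5.
P₁V₁ = 9442 J, P₂V₂ = 15374 J.
W = (9442 − 15374) / 0.4 = -14829 J.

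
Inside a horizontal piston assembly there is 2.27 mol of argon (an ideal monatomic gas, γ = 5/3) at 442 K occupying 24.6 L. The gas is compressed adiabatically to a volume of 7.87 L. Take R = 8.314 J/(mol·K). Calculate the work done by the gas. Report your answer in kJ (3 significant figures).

W ≈ -14.2 kJ

Adiabatic: TV^(γ−1) = const with γ = 5/3.
T₂ = T₁ (V₁/V₂)^(γ−1) = 442 × (24.6/7.87)^0.667 = 442 × 2.138 = 944.9 K.
W_by = nCᵥ(T₁ − T₂) = (2.27)(12.47)(442 − 944.9) = -14237 J.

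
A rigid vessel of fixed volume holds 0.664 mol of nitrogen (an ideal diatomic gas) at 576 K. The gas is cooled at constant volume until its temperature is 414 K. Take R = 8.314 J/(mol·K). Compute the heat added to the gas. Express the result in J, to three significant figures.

Q ≈ -2240 J

Constant volume ⇒ W = 0, so Q = ΔU = nCᵥΔT with Cᵥ = 5R/2 = 20.79 J/(mol·K).
ΔU = (0.664)(20.79)(414 − 576) = -2236 J.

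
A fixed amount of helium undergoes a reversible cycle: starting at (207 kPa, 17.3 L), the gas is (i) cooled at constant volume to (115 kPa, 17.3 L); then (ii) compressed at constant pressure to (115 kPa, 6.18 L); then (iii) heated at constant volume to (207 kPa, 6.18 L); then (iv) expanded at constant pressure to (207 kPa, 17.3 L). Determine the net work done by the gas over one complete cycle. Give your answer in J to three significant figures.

Constant-volume legs do no work.
W(ii) = (115)(6.18 − 17.3) = -1279 J; W(iv) = (207)(17.3 − 6.18) = 2302 J.
W_net = -1279 + 2302 = 1023 J (the clockwise enclosed area).

W_net ≈ 1020 J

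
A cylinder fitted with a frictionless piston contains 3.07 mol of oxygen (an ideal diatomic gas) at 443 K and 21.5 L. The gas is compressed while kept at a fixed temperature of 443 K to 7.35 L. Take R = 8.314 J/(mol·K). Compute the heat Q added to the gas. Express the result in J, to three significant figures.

Q ≈ -12100 J

Isothermal ⇒ ΔU = 0, so Q = W = nRT ln(V₂/V₁).
Q = (3.07)(8.314)(443) ln(7.35/21.5) = 11307 × -1.073 = -12137 J.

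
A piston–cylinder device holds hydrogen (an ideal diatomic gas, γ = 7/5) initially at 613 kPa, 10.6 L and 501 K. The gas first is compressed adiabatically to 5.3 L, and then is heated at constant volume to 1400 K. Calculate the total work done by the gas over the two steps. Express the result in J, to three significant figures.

Step 1 (adiabatic): W = (P₁V₁ − P₂V₂)/(γ−1) = (6498 − 8574)/0.4 = -5190 J.
Step 2 (isochoric): W = 0 (constant volume).
W_total = -5190 + 0 = -5190 J.

W_total ≈ -5190 J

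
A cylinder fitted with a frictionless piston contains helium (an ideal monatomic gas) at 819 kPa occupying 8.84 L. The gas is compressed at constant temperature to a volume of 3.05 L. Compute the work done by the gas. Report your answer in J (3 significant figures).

W ≈ -7700 J

Isothermal: W = nRT ln(V₂/V₁) = P₁V₁ ln(V₂/V₁).
P₁V₁ = (819 kPa)(8.84 L) = 7240 J.
W = 7240 × ln(3.05/8.84) = 7240 × -1.064
W_by_gas = -7704 J.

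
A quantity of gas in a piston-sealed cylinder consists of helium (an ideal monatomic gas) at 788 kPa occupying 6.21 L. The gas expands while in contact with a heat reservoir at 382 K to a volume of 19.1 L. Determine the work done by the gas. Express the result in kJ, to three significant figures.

W ≈ 5.50 kJ

Isothermal: W = nRT ln(V₂/V₁) = P₁V₁ ln(V₂/V₁).
P₁V₁ = (788 kPa)(6.21 L) = 4893 J.
W = 4893 × ln(19.1/6.21) = 4893 × 1.124
W_by_gas = 5498 J.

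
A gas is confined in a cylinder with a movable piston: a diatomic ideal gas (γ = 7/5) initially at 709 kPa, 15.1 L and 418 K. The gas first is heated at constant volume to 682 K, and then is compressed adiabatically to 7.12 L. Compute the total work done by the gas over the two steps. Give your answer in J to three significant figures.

Step 1 (isochoric): W = 0 (constant volume).
After step 1: P = 1157 kPa (V unchanged).
Step 2 (adiabatic): W = (P₁V₁ − P₂V₂)/(γ−1) = (17468 − 23596)/0.4 = -15320 J.
W_total = 0 − 15320 = -15320 J.

W_total ≈ -15300 J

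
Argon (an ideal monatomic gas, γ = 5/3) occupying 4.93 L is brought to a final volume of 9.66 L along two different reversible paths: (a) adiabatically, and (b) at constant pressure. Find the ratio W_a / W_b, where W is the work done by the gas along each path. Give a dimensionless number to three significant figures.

Path (a) adiabatic: W = P₁V₁(1 − (V₁/V₂)^(γ−1))/(γ−1) → W_a/(P₁V₁) = 0.5421.
Path (b) isobaric: W = P₁(V₂ − V₁) → W_b/(P₁V₁) = 0.9594.
W_a / W_b = 0.5421 / 0.9594 = 0.565.

W_a / W_b ≈ 0.565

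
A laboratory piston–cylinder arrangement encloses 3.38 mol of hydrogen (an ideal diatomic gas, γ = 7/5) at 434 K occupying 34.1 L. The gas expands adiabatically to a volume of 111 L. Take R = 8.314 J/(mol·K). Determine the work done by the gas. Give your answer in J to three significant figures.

W ≈ 11500 J

Adiabatic: TV^(γ−1) = const with γ = 7/5.
T₂ = T₁ (V₁/V₂)^(γ−1) = 434 × (34.1/111)^0.4 = 434 × 0.6237 = 270.7 K.
W_by = nCᵥ(T₁ − T₂) = (3.38)(20.79)(434 − 270.7) = 11474 J.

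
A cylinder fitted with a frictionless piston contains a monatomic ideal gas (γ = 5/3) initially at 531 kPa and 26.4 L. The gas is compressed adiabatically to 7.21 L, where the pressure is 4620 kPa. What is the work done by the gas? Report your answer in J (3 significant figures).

W ≈ -28900 J

Adiabatic: W = (P₁V₁ − P₂V₂)/(γ − 1) with γ = 5/3.
P₁V₁ = 14018 J, P₂V₂ = 33310 J.
W = (14018 − 33310) / 0.6667 = -28938 J.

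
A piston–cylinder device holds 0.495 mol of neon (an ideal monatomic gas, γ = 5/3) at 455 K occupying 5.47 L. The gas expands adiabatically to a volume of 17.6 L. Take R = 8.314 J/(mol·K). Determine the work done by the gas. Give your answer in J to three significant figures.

Adiabatic: TV^(γ−1) = const with γ = 5/3.
T₂ = T₁ (V₁/V₂)^(γ−1) = 455 × (5.47/17.6)^0.667 = 455 × 0.4588 = 208.8 K.
W_by = nCᵥ(T₁ − T₂) = (0.495)(12.47)(455 − 208.8) = 1520 J.

W ≈ 1520 J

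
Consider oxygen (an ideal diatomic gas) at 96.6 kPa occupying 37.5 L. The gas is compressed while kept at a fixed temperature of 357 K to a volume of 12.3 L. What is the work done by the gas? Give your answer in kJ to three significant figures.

W ≈ -4.04 kJ

Isothermal: W = nRT ln(V₂/V₁) = P₁V₁ ln(V₂/V₁).
P₁V₁ = (96.6 kPa)(37.5 L) = 3622 J.
W = 3622 × ln(12.3/37.5) = 3622 × -1.115
W_by_gas = -4038 J.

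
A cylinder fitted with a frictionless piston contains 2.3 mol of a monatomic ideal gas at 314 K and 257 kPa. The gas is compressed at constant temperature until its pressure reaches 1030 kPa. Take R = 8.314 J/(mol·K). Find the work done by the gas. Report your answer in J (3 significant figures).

W ≈ -8340 J

Isothermal process: W = nRT ln(V₂/V₁) = nRT ln(P₁/P₂).
W = (2.3)(8.314)(314) × ln(257/1030)
  = 6004 × ln(0.2495) = 6004 × -1.388
W_by_gas = -8335 J.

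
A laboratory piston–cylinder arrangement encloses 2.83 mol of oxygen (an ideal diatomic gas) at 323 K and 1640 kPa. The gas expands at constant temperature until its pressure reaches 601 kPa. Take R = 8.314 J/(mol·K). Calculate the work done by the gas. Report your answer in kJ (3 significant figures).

W ≈ 7.63 kJ

Isothermal process: W = nRT ln(V₂/V₁) = nRT ln(P₁/P₂).
W = (2.83)(8.314)(323) × ln(1640/601)
  = 7600 × ln(2.729) = 7600 × 1.004
W_by_gas = 7629 J.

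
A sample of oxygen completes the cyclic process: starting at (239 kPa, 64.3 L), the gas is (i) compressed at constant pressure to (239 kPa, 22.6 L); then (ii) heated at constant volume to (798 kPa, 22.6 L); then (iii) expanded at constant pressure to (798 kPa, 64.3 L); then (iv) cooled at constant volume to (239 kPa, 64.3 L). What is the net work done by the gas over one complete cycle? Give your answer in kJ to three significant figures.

Constant-volume legs do no work.
W(i) = (239)(22.6 − 64.3) = -9966 J; W(iii) = (798)(64.3 − 22.6) = 33277 J.
W_net = -9966 + 33277 = 23310 J (the clockwise enclosed area).

W_net ≈ 23.3 kJ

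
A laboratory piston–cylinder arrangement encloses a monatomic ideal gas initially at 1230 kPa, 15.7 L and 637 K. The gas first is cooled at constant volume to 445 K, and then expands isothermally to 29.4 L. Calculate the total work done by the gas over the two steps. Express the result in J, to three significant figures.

Step 1 (isochoric): W = 0 (constant volume).
After step 1: P = 859.3 kPa (V unchanged).
Step 2 (isothermal): W = P₁V₁ ln(V₂/V₁) = (13490) ln(29.4/15.7) = 8463 J.
W_total = 0 + 8463 = 8463 J.

W_total ≈ 8460 J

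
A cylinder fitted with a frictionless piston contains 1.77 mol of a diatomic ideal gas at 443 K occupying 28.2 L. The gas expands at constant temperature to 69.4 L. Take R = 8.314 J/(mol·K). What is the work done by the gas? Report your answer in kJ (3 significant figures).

Isothermal: W = nRT ln(V₂/V₁).
W = (1.77)(8.314)(443) × ln(69.4/28.2)
  = 6519 × 0.9006
W_by_gas = 5871 J.

W ≈ 5.87 kJ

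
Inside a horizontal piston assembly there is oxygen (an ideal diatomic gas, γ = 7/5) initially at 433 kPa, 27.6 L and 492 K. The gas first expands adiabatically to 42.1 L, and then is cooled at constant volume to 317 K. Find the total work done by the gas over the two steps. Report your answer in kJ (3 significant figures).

Step 1 (adiabatic): W = (P₁V₁ − P₂V₂)/(γ−1) = (11951 − 10094)/0.4 = 4643 J.
Step 2 (isochoric): W = 0 (constant volume).
W_total = 4643 + 0 = 4643 J.

W_total ≈ 4.64 kJ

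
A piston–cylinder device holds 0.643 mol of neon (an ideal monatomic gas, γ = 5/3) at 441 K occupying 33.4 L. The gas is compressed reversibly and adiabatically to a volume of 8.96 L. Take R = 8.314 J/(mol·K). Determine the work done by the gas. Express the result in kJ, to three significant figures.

W ≈ -4.97 kJ

Adiabatic: TV^(γ−1) = const with γ = 5/3.
T₂ = T₁ (V₁/V₂)^(γ−1) = 441 × (33.4/8.96)^0.667 = 441 × 2.404 = 1060 K.
W_by = nCᵥ(T₁ − T₂) = (0.643)(12.47)(441 − 1060) = -4965 J.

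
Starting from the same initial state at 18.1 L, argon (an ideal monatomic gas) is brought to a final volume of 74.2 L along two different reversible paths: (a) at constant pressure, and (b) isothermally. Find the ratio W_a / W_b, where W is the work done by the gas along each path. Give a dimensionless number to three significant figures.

Path (a) isobaric: W = P₁(V₂ − V₁) → W_a/(P₁V₁) = 3.099.
Path (b) isothermal: W = P₁V₁ ln(V₂/V₁) → W_b/(P₁V₁) = 1.411.
W_a / W_b = 3.099 / 1.411 = 2.197.

W_a / W_b ≈ 2.20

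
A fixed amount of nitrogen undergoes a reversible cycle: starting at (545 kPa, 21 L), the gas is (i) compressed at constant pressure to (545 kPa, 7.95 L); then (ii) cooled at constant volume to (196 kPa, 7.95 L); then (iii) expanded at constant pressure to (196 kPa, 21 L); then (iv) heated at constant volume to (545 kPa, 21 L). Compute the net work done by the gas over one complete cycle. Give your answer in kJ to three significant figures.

Constant-volume legs do no work.
W(i) = (545)(7.95 − 21) = -7112 J; W(iii) = (196)(21 − 7.95) = 2558 J.
W_net = -7112 + 2558 = -4554 J (the counter-clockwise enclosed area).

W_net ≈ -4.55 kJ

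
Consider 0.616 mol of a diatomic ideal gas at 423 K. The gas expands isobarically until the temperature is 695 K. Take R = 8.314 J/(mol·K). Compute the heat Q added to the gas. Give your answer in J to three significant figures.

Q ≈ 4880 J

Isobaric: W = nRΔT = (0.616)(8.314)(272) = 1393 J.
ΔU = nCᵥΔT with Cᵥ = 5R/2: ΔU = (0.616)(20.79)(272) = 3483 J.
Q = ΔU + W = 3483 + 1393 = 4876 J.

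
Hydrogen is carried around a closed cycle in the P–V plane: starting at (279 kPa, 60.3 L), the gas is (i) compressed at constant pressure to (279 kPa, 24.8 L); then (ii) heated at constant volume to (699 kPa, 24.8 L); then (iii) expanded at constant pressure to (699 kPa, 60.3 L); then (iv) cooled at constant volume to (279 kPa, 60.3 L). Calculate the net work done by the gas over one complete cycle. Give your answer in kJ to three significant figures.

Constant-volume legs do no work.
W(i) = (279)(24.8 − 60.3) = -9904 J; W(iii) = (699)(60.3 − 24.8) = 24814 J.
W_net = -9904 + 24814 = 14910 J (the clockwise enclosed area).

W_net ≈ 14.9 kJ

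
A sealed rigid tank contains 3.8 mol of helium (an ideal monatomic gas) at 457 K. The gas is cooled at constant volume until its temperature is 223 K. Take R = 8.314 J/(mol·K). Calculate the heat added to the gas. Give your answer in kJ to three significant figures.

Constant volume ⇒ W = 0, so Q = ΔU = nCᵥΔT with Cᵥ = 3R/2 = 12.47 J/(mol·K).
ΔU = (3.8)(12.47)(223 − 457) = -11089 J.

Q ≈ -11.1 kJ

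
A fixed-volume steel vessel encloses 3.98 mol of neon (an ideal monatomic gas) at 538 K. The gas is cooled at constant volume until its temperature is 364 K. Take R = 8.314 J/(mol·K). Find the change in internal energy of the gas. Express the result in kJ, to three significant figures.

Constant volume ⇒ W = 0, so Q = ΔU = nCᵥΔT with Cᵥ = 3R/2 = 12.47 J/(mol·K).
ΔU = (3.98)(12.47)(364 − 538) = -8636 J.

ΔU ≈ -8.64 kJ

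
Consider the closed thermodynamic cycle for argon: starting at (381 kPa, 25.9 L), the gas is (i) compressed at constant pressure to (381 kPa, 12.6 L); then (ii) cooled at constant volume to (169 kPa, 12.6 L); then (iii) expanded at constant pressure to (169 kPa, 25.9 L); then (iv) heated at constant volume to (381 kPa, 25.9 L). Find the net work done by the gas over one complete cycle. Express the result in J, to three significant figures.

Constant-volume legs do no work.
W(i) = (381)(12.6 − 25.9) = -5067 J; W(iii) = (169)(25.9 − 12.6) = 2248 J.
W_net = -5067 + 2248 = -2820 J (the counter-clockwise enclosed area).

W_net ≈ -2820 J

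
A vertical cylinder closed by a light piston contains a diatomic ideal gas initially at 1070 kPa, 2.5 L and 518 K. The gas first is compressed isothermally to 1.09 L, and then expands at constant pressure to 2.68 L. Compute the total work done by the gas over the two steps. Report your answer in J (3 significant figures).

Step 1 (isothermal): W = P₁V₁ ln(V₂/V₁) = (2675) ln(1.09/2.5) = -2221 J.
After step 1: P = 2454 kPa, V = 1.09 L, T = 518 K.
Step 2 (isobaric): W = PΔV = (2454 kPa)(2.68 − 1.09 L) = 3902 J.
W_total = -2221 + 3902 = 1682 J.

W_total ≈ 1680 J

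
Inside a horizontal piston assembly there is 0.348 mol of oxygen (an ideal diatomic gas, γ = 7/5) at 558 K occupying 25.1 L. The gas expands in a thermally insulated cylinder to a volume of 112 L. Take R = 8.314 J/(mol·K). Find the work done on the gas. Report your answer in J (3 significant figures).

Adiabatic: TV^(γ−1) = const with γ = 7/5.
T₂ = T₁ (V₁/V₂)^(γ−1) = 558 × (25.1/112)^0.4 = 558 × 0.5498 = 306.8 K.
W_by = nCᵥ(T₁ − T₂) = (0.348)(20.79)(558 − 306.8) = 1817 J.
Work on gas = −W_by = -1817 J.

W ≈ -1820 J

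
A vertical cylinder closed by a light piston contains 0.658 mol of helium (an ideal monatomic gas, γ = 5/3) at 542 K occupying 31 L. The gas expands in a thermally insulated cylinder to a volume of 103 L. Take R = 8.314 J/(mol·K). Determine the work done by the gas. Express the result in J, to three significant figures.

Adiabatic: TV^(γ−1) = const with γ = 5/3.
T₂ = T₁ (V₁/V₂)^(γ−1) = 542 × (31/103)^0.667 = 542 × 0.4491 = 243.4 K.
W_by = nCᵥ(T₁ − T₂) = (0.658)(12.47)(542 − 243.4) = 2450 J.

W ≈ 2450 J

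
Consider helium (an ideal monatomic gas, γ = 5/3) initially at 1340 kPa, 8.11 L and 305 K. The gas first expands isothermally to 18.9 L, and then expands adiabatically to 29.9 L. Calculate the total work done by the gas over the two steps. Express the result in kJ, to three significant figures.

Step 1 (isothermal): W = P₁V₁ ln(V₂/V₁) = (10867) ln(18.9/8.11) = 9195 J.
After step 1: P = 575 kPa, V = 18.9 L, T = 305 K.
Step 2 (adiabatic): W = (P₁V₁ − P₂V₂)/(γ−1) = (10867 − 8004)/0.667 = 4295 J.
W_total = 9195 + 4295 = 13489 J.

W_total ≈ 13.5 kJ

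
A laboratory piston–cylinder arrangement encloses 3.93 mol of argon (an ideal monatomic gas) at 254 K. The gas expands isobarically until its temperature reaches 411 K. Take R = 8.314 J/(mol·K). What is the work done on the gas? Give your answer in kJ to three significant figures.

W ≈ -5.13 kJ

Isobaric: W = P ΔV = nR ΔT.
W = (3.93)(8.314)(411 − 254) = 5130 J.
Work on gas = −W_by = -5130 J.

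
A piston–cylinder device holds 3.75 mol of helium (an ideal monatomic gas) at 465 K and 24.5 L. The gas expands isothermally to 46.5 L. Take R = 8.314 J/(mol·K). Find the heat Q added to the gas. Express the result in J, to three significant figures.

Q ≈ 9290 J

Isothermal ⇒ ΔU = 0, so Q = W = nRT ln(V₂/V₁).
Q = (3.75)(8.314)(465) ln(46.5/24.5) = 14498 × 0.6408 = 9290 J.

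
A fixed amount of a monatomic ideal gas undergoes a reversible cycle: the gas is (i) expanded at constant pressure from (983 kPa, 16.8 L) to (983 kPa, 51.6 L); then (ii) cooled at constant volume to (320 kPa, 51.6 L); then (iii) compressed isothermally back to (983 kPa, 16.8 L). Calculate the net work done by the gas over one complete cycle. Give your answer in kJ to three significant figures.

W_net ≈ 15.7 kJ

Leg (i): W = PΔV = (983)(51.6 − 16.8) = 34208 J.
Leg (ii): W = 0.
Leg (iii): W = PᵢVᵢ ln(V_f/Vᵢ) = (16512) ln(16.8/51.6) = -18529 J.
W_net = 34208 − 18529 = 15680 J.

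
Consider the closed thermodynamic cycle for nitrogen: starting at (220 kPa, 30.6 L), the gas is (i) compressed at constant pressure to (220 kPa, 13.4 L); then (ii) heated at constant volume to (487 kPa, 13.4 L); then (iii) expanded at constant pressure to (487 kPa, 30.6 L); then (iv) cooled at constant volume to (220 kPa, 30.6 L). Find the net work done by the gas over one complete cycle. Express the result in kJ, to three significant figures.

Constant-volume legs do no work.
W(i) = (220)(13.4 − 30.6) = -3784 J; W(iii) = (487)(30.6 − 13.4) = 8376 J.
W_net = -3784 + 8376 = 4592 J (the clockwise enclosed area).

W_net ≈ 4.59 kJ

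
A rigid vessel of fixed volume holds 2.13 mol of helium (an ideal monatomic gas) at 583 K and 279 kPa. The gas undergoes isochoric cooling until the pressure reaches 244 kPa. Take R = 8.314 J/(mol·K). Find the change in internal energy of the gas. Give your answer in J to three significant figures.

ΔU ≈ -1940 J

Constant volume ⇒ W = 0, so Q = ΔU = nCᵥΔT with Cᵥ = 3R/2 = 12.47 J/(mol·K).
At constant V, T₂/T₁ = P₂/P₁ ⇒ ΔT = T₁(P₂/P₁ − 1) = 583·(244/279 − 1) = -73.14 K.
ΔU = (2.13)(12.47)(-73.14) = -1943 J.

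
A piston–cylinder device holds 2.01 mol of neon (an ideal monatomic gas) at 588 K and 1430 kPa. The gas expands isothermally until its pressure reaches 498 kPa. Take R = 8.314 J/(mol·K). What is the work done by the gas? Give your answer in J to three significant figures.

W ≈ 10400 J

Isothermal process: W = nRT ln(V₂/V₁) = nRT ln(P₁/P₂).
W = (2.01)(8.314)(588) × ln(1430/498)
  = 9826 × ln(2.871) = 9826 × 1.055
W_by_gas = 10365 J.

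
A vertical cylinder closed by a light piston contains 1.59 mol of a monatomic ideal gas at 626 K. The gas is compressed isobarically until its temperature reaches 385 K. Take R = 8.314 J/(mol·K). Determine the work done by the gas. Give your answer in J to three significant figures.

W ≈ -3190 J

Isobaric: W = P ΔV = nR ΔT.
W = (1.59)(8.314)(385 − 626) = -3186 J.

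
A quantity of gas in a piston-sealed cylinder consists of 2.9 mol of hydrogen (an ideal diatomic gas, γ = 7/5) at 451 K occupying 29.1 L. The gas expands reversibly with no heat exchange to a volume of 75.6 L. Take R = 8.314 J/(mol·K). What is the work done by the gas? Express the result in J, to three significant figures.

Adiabatic: TV^(γ−1) = const with γ = 7/5.
T₂ = T₁ (V₁/V₂)^(γ−1) = 451 × (29.1/75.6)^0.4 = 451 × 0.6826 = 307.8 K.
W_by = nCᵥ(T₁ − T₂) = (2.9)(20.79)(451 − 307.8) = 8629 J.

W ≈ 8630 J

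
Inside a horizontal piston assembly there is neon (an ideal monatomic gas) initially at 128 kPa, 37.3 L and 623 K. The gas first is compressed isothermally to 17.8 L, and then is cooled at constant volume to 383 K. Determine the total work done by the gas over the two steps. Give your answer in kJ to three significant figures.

Step 1 (isothermal): W = P₁V₁ ln(V₂/V₁) = (4774) ln(17.8/37.3) = -3532 J.
Step 2 (isochoric): W = 0 (constant volume).
W_total = -3532 + 0 = -3532 J.

W_total ≈ -3.53 kJ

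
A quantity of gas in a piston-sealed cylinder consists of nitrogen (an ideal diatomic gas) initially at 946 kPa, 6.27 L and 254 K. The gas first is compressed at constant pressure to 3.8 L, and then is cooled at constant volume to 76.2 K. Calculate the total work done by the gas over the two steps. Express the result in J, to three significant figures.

W_total ≈ -2340 J

Step 1 (isobaric): W = PΔV = (946 kPa)(3.8 − 6.27 L) = -2337 J.
Step 2 (isochoric): W = 0 (constant volume).
W_total = -2337 + 0 = -2337 J.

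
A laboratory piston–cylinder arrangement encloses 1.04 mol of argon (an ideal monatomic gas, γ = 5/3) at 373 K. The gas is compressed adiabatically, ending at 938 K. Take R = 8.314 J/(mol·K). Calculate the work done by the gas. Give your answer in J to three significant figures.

Adiabatic ⇒ Q = 0, so W_by = −ΔU = nCᵥ(T₁ − T₂).
Cᵥ = 3R/2 = 12.47 J/(mol·K).
W = (1.04)(12.47)(373 − 938) = -7328 J.

W ≈ -7330 J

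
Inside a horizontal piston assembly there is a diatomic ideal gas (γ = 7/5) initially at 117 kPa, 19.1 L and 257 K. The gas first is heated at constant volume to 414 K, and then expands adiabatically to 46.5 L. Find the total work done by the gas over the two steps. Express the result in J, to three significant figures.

W_total ≈ 2700 J

Step 1 (isochoric): W = 0 (constant volume).
After step 1: P = 188.5 kPa (V unchanged).
Step 2 (adiabatic): W = (P₁V₁ − P₂V₂)/(γ−1) = (3600 − 2522)/0.4 = 2695 J.
W_total = 0 + 2695 = 2695 J.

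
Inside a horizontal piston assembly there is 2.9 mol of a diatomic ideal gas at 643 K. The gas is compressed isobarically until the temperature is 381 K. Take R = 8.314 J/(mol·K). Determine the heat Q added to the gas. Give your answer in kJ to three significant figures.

Isobaric: W = nRΔT = (2.9)(8.314)(-262) = -6317 J.
ΔU = nCᵥΔT with Cᵥ = 5R/2: ΔU = (2.9)(20.79)(-262) = -15792 J.
Q = ΔU + W = -15792 − 6317 = -22109 J.

Q ≈ -22.1 kJ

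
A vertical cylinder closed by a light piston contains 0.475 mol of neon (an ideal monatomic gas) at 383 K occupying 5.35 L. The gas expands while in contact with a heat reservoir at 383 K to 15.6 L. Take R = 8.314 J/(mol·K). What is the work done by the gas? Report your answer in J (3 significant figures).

Isothermal: W = nRT ln(V₂/V₁).
W = (0.475)(8.314)(383) × ln(15.6/5.35)
  = 1513 × 1.07
W_by_gas = 1619 J.

W ≈ 1620 J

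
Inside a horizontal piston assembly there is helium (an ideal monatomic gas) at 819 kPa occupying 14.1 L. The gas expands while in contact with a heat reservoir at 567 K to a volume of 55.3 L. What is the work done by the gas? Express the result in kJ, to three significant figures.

Isothermal: W = nRT ln(V₂/V₁) = P₁V₁ ln(V₂/V₁).
P₁V₁ = (819 kPa)(14.1 L) = 11548 J.
W = 11548 × ln(55.3/14.1) = 11548 × 1.367
W_by_gas = 15781 J.

W ≈ 15.8 kJ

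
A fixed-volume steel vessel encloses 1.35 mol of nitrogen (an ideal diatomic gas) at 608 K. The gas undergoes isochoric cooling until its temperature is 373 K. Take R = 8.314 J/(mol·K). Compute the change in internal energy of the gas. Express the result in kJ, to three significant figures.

ΔU ≈ -6.59 kJ

Constant volume ⇒ W = 0, so Q = ΔU = nCᵥΔT with Cᵥ = 5R/2 = 20.79 J/(mol·K).
ΔU = (1.35)(20.79)(373 − 608) = -6594 J.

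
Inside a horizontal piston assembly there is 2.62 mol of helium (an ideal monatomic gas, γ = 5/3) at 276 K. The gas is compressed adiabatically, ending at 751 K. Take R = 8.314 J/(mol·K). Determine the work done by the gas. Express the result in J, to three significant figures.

W ≈ -15500 J

Adiabatic ⇒ Q = 0, so W_by = −ΔU = nCᵥ(T₁ − T₂).
Cᵥ = 3R/2 = 12.47 J/(mol·K).
W = (2.62)(12.47)(276 − 751) = -15520 J.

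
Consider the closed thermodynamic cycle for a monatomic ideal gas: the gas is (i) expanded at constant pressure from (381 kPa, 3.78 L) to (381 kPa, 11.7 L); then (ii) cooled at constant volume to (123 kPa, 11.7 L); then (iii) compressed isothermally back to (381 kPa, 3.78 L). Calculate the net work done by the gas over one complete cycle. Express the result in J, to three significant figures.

Leg (i): W = PΔV = (381)(11.7 − 3.78) = 3018 J.
Leg (ii): W = 0.
Leg (iii): W = PᵢVᵢ ln(V_f/Vᵢ) = (1439) ln(3.78/11.7) = -1626 J.
W_net = 3018 − 1626 = 1392 J.

W_net ≈ 1390 J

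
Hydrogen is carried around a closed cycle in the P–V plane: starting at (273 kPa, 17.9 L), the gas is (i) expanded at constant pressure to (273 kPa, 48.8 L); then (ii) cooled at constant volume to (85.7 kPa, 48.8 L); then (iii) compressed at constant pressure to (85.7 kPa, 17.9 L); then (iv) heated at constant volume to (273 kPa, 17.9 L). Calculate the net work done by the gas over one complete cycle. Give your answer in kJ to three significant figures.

W_net ≈ 5.79 kJ

Constant-volume legs do no work.
W(i) = (273)(48.8 − 17.9) = 8436 J; W(iii) = (85.7)(17.9 − 48.8) = -2648 J.
W_net = 8436 − 2648 = 5788 J (the clockwise enclosed area).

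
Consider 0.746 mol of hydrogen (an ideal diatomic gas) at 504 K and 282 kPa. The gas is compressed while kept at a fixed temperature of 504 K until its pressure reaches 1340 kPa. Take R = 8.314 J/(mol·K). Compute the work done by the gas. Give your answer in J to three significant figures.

Isothermal process: W = nRT ln(V₂/V₁) = nRT ln(P₁/P₂).
W = (0.746)(8.314)(504) × ln(282/1340)
  = 3126 × ln(0.2104) = 3126 × -1.559
W_by_gas = -4872 J.

W ≈ -4870 J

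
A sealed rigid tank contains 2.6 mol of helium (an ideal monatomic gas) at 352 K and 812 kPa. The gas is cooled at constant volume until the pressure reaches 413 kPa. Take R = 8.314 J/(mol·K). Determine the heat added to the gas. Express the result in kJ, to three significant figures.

Q ≈ -5.61 kJ

Constant volume ⇒ W = 0, so Q = ΔU = nCᵥΔT with Cᵥ = 3R/2 = 12.47 J/(mol·K).
At constant V, T₂/T₁ = P₂/P₁ ⇒ ΔT = T₁(P₂/P₁ − 1) = 352·(413/812 − 1) = -173 K.
ΔU = (2.6)(12.47)(-173) = -5608 J.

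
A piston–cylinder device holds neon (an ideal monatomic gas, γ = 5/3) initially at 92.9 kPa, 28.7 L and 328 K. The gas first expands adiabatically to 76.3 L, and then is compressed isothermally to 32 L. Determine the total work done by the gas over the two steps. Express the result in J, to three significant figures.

W_total ≈ 708 J

Step 1 (adiabatic): W = (P₁V₁ − P₂V₂)/(γ−1) = (2666 − 1389)/0.667 = 1915 J.
After step 1: P = 18.21 kPa, V = 76.3 L, T = 170.9 K.
Step 2 (isothermal): W = P₁V₁ ln(V₂/V₁) = (1389) ln(32/76.3) = -1207 J.
W_total = 1915 − 1207 = 708.1 J.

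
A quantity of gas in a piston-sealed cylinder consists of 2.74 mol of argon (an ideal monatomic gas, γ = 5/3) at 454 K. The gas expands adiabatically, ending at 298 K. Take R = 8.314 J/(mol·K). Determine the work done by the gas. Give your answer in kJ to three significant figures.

Adiabatic ⇒ Q = 0, so W_by = −ΔU = nCᵥ(T₁ − T₂).
Cᵥ = 3R/2 = 12.47 J/(mol·K).
W = (2.74)(12.47)(454 − 298) = 5331 J.

W ≈ 5.33 kJ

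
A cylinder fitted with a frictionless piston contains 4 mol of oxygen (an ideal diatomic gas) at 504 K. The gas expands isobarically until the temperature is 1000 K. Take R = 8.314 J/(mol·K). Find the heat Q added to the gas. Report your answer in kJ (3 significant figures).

Q ≈ 57.7 kJ

Isobaric: W = nRΔT = (4)(8.314)(496) = 16495 J.
ΔU = nCᵥΔT with Cᵥ = 5R/2: ΔU = (4)(20.79)(496) = 41237 J.
Q = ΔU + W = 41237 + 16495 = 57732 J.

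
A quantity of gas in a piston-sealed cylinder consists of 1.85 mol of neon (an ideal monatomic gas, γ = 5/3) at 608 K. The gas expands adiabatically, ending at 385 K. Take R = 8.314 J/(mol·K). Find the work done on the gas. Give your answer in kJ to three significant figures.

W ≈ -5.14 kJ

Adiabatic ⇒ Q = 0, so W_by = −ΔU = nCᵥ(T₁ − T₂).
Cᵥ = 3R/2 = 12.47 J/(mol·K).
W = (1.85)(12.47)(608 − 385) = 5145 J.
Work on gas = −W_by = -5145 J.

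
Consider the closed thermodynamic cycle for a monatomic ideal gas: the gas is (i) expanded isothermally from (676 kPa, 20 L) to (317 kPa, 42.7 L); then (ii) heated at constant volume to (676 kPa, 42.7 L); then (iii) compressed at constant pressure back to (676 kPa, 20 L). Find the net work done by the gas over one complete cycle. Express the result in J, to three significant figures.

W_net ≈ -5090 J

Leg (i): W = PᵢVᵢ ln(V_f/Vᵢ) = (13520) ln(42.7/20) = 10254 J.
Leg (ii): W = 0.
Leg (iii): W = PΔV = (676)(20 − 42.7) = -15345 J.
W_net = 10254 − 15345 = -5091 J.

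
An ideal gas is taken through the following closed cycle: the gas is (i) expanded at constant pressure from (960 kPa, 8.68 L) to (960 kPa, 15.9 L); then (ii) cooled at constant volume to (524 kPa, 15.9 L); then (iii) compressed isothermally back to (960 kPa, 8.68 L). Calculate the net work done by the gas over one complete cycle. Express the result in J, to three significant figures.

Leg (i): W = PΔV = (960)(15.9 − 8.68) = 6931 J.
Leg (ii): W = 0.
Leg (iii): W = PᵢVᵢ ln(V_f/Vᵢ) = (8332) ln(8.68/15.9) = -5043 J.
W_net = 6931 − 5043 = 1888 J.

W_net ≈ 1890 J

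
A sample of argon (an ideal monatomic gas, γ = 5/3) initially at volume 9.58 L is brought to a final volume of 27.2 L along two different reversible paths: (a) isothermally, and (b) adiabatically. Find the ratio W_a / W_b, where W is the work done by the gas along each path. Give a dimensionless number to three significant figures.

W_a / W_b ≈ 1.39

Path (a) isothermal: W = P₁V₁ ln(V₂/V₁) → W_a/(P₁V₁) = 1.044.
Path (b) adiabatic: W = P₁V₁(1 − (V₁/V₂)^(γ−1))/(γ−1) → W_b/(P₁V₁) = 0.7519.
W_a / W_b = 1.044 / 0.7519 = 1.388.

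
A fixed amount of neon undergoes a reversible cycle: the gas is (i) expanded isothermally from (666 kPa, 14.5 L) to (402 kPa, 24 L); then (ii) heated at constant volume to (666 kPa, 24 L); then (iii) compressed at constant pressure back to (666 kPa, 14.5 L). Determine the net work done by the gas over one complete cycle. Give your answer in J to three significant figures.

W_net ≈ -1460 J

Leg (i): W = PᵢVᵢ ln(V_f/Vᵢ) = (9657) ln(24/14.5) = 4866 J.
Leg (ii): W = 0.
Leg (iii): W = PΔV = (666)(14.5 − 24) = -6327 J.
W_net = 4866 − 6327 = -1461 J.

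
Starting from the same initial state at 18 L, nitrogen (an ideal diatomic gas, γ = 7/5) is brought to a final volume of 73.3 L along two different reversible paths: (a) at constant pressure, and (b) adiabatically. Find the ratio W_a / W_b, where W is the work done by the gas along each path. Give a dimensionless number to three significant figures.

W_a / W_b ≈ 2.86

Path (a) isobaric: W = P₁(V₂ − V₁) → W_a/(P₁V₁) = 3.072.
Path (b) adiabatic: W = P₁V₁(1 − (V₁/V₂)^(γ−1))/(γ−1) → W_b/(P₁V₁) = 1.074.
W_a / W_b = 3.072 / 1.074 = 2.86.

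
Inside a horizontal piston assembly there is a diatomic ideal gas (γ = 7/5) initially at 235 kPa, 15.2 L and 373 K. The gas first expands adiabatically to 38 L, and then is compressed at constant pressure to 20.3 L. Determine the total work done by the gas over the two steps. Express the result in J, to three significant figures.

W_total ≈ 1590 J

Step 1 (adiabatic): W = (P₁V₁ − P₂V₂)/(γ−1) = (3572 − 2476)/0.4 = 2740 J.
After step 1: P = 65.16 kPa, V = 38 L, T = 258.5 K.
Step 2 (isobaric): W = PΔV = (65.16 kPa)(20.3 − 38 L) = -1153 J.
W_total = 2740 − 1153 = 1587 J.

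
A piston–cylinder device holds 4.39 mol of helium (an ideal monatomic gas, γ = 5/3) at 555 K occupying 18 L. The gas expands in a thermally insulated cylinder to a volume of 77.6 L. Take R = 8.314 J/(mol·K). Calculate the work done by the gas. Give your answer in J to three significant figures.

W ≈ 18900 J

Adiabatic: TV^(γ−1) = const with γ = 5/3.
T₂ = T₁ (V₁/V₂)^(γ−1) = 555 × (18/77.6)^0.667 = 555 × 0.3775 = 209.5 K.
W_by = nCᵥ(T₁ − T₂) = (4.39)(12.47)(555 − 209.5) = 18914 J.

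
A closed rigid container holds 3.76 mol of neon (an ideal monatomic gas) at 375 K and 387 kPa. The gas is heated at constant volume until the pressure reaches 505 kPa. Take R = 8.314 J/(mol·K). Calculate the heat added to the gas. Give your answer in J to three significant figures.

Q ≈ 5360 J

Constant volume ⇒ W = 0, so Q = ΔU = nCᵥΔT with Cᵥ = 3R/2 = 12.47 J/(mol·K).
At constant V, T₂/T₁ = P₂/P₁ ⇒ ΔT = T₁(P₂/P₁ − 1) = 375·(505/387 − 1) = 114.3 K.
ΔU = (3.76)(12.47)(114.3) = 5362 J.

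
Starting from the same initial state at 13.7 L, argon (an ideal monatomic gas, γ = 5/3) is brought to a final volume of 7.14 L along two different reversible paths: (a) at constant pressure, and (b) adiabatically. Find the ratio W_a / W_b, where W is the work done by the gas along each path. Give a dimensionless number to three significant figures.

W_a / W_b ≈ 0.587

Path (a) isobaric: W = P₁(V₂ − V₁) → W_a/(P₁V₁) = -0.4788.
Path (b) adiabatic: W = P₁V₁(1 − (V₁/V₂)^(γ−1))/(γ−1) → W_b/(P₁V₁) = -0.8162.
W_a / W_b = -0.4788 / -0.8162 = 0.5867.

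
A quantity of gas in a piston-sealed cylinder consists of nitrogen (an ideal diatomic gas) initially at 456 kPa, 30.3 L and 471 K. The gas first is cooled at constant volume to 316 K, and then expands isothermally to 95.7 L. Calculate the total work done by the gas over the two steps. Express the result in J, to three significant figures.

W_total ≈ 10700 J

Step 1 (isochoric): W = 0 (constant volume).
After step 1: P = 305.9 kPa (V unchanged).
Step 2 (isothermal): W = P₁V₁ ln(V₂/V₁) = (9270) ln(95.7/30.3) = 10661 J.
W_total = 0 + 10661 = 10661 J.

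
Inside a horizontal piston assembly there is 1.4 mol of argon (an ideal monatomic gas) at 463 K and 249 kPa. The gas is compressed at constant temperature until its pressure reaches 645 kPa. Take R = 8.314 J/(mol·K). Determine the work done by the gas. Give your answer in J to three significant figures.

Isothermal process: W = nRT ln(V₂/V₁) = nRT ln(P₁/P₂).
W = (1.4)(8.314)(463) × ln(249/645)
  = 5389 × ln(0.386) = 5389 × -0.9518
W_by_gas = -5129 J.

W ≈ -5130 J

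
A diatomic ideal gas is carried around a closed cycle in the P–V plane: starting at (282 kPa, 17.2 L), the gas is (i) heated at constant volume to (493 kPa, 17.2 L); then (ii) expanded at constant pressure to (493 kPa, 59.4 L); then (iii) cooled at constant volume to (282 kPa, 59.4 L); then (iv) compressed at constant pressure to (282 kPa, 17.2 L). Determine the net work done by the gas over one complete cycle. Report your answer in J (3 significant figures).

W_net ≈ 8900 J

Constant-volume legs do no work.
W(ii) = (493)(59.4 − 17.2) = 20805 J; W(iv) = (282)(17.2 − 59.4) = -11900 J.
W_net = 20805 − 11900 = 8904 J (the clockwise enclosed area).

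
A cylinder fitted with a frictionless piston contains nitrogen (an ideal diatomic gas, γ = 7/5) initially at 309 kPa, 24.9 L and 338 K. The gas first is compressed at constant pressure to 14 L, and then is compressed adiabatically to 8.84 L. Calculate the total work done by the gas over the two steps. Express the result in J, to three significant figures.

W_total ≈ -5550 J

Step 1 (isobaric): W = PΔV = (309 kPa)(14 − 24.9 L) = -3368 J.
After step 1: P = 309 kPa, V = 14 L, T = 190 K.
Step 2 (adiabatic): W = (P₁V₁ − P₂V₂)/(γ−1) = (4326 − 5199)/0.4 = -2184 J.
W_total = -3368 − 2184 = -5552 J.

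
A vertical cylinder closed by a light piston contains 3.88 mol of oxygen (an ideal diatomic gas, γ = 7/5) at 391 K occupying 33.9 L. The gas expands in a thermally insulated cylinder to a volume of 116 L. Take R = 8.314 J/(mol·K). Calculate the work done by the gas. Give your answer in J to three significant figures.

Adiabatic: TV^(γ−1) = const with γ = 7/5.
T₂ = T₁ (V₁/V₂)^(γ−1) = 391 × (33.9/116)^0.4 = 391 × 0.6114 = 239 K.
W_by = nCᵥ(T₁ − T₂) = (3.88)(20.79)(391 − 239) = 12255 J.

W ≈ 12300 J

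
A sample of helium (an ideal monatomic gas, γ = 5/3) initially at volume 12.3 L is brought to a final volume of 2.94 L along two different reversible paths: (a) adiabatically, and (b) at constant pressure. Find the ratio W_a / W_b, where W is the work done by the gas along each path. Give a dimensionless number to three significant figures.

W_a / W_b ≈ 3.15

Path (a) adiabatic: W = P₁V₁(1 − (V₁/V₂)^(γ−1))/(γ−1) → W_a/(P₁V₁) = -2.395.
Path (b) isobaric: W = P₁(V₂ − V₁) → W_b/(P₁V₁) = -0.761.
W_a / W_b = -2.395 / -0.761 = 3.147.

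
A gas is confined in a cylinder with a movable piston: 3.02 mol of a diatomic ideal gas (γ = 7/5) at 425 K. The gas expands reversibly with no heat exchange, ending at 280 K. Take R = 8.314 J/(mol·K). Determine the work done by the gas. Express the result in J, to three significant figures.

Adiabatic ⇒ Q = 0, so W_by = −ΔU = nCᵥ(T₁ − T₂).
Cᵥ = 5R/2 = 20.79 J/(mol·K).
W = (3.02)(20.79)(425 − 280) = 9102 J.

W ≈ 9100 J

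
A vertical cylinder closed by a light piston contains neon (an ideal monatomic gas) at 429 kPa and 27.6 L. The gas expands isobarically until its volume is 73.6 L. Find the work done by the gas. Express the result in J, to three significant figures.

W ≈ 19700 J

Isobaric: W = P ΔV.
W = (429 kPa)(73.6 − 27.6 L) = (429)(46) = 19734 J.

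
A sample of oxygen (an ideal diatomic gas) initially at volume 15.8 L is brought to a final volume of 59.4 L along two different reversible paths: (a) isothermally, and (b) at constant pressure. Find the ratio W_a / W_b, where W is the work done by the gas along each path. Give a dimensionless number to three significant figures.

W_a / W_b ≈ 0.480

Path (a) isothermal: W = P₁V₁ ln(V₂/V₁) → W_a/(P₁V₁) = 1.324.
Path (b) isobaric: W = P₁(V₂ − V₁) → W_b/(P₁V₁) = 2.759.
W_a / W_b = 1.324 / 2.759 = 0.4799.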